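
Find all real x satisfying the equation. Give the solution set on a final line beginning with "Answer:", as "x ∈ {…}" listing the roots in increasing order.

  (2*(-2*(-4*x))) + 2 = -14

Step 1. [(2*(-2*(-4*x))) + 2 = -14] +2 is outermost — subtract 2 both sides, so sub: 2*(-2*(-4*x)) = -16.
Step 2. [2*(-2*(-4*x)) = -16] leading coefficient 2: divide by 2. So div: -2*(-4*x) = -8.
Step 3. [-2*(-4*x) = -8] -2·(inner) — divide through by -2, so div: -4*x = 4.
Step 4. [-4*x = 4] divide by the outer -4, so div: x = -1.

Answer: x ∈ {-1}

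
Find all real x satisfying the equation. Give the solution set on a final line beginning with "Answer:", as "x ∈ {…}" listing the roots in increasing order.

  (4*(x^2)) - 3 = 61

Step 1. [(4*(x^2)) - 3 = 61] add 3: x sits inside (… - 3) ⇒ sub: 4*(x^2) = 64.
Step 2. [4*(x^2) = 64] LHS = 4·(…); ÷4 both sides, so div: x^2 = 16.
Step 3. [x^2 = 16] √ both sides: 16 ≥ 0 gives two branches ⇒ sqrt: x = 4 or -4.

Answer: x ∈ {-4, 4}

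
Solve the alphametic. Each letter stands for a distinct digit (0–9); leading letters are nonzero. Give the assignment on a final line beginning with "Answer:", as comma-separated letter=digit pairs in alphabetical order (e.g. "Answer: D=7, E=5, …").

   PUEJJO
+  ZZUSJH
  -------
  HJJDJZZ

Step 1. [col 1: O + H ≡ Z (mod 10)] no forcing yet in column 1 (carry-in 0); Z=8 is free and consistent — try it, so Z=8.
Step 2. [col 1: O + H ≡ Z (mod 10)] O=7 is one option consistent with column 1 (O + H ≡ Z (mod 10), carry-in 0) — take it, so O=7.
Step 3. [col 1: O + H ≡ Z (mod 10)] column 1: given O=7, Z=8, carry-in 0, and digits 7,8 already taken and all letters distinct, O+H≡Z (mod 10) forces H=1. So H=1.
Step 4. [col 2: J + J ≡ Z (mod 10)] J=4 is one option consistent with column 2 (J + J ≡ Z (mod 10), carry-in 0) — take it ⇒ J=4.
Step 5. [col 3: J + S ≡ J (mod 10)] in column 3 we have J+S≡J with carry-in 0; given J=4 and digits 1,4,7,8 already taken and all letters distinct, that pins S to 0. So S=0.
Step 6. [col 4: E + U ≡ D (mod 10)] no forcing yet in column 4 (carry-in 0); E=3 is free and consistent — try it. So E=3.
Step 7. [col 4: E + U ≡ D (mod 10)] no forcing yet in column 4 (carry-in 0); D=9 is free and consistent — try it, so D=9.
Step 8. [col 4: E + U ≡ D (mod 10)] column 4: given E=3, D=9, carry-in 0, and digits 0,1,3,4,7,8,9 already taken and all letters distinct, E+U≡D (mod 10) forces U=6 ⇒ U=6.
Step 9. [col 6: P + Z ≡ J (mod 10)] column 6: given Z=8, J=4, carry-in 1, and digits 0,1,3,4,6,7,8,9 already taken and all letters distinct, P+Z≡J (mod 10) forces P=5 ⇒ P=5.

Answer: D=9, E=3, H=1, J=4, O=7, P=5, S=0, U=6, Z=8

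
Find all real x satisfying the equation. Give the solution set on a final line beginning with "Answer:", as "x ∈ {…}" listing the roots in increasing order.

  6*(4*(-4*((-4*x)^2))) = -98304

Step 1. [6*(4*(-4*((-4*x)^2))) = -98304] LHS = 6·(…); ÷6 both sides. So div: 4*(-4*((-4*x)^2)) = -16384.
Step 2. [4*(-4*((-4*x)^2)) = -16384] 4 out front; divide by 4 ⇒ div: -4*((-4*x)^2) = -4096.
Step 3. [-4*((-4*x)^2) = -4096] leading coefficient -4: divide by -4. So div: (-4*x)^2 = 1024.
Step 4. [(-4*x)^2 = 1024] √ both sides: 1024 ≥ 0 gives two branches. So sqrt: -4*x = 32 or -32.
Step 5. [-4*x = 32 or -32] LHS = -4·(…); ÷-4 both sides ⇒ div: x = -8 or 8.

Answer: x ∈ {-8, 8}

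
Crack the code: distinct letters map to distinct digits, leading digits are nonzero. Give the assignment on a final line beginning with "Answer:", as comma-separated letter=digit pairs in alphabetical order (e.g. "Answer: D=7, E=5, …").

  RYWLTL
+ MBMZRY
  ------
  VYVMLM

Step 1. [col 1: L + Y ≡ M (mod 10)] L=2 is one option consistent with column 1 (L + Y ≡ M (mod 10), carry-in 0) — take it, so L=2.
Step 2. [col 1: L + Y ≡ M (mod 10)] M=1 is one option consistent with column 1 (L + Y ≡ M (mod 10), carry-in 0) — take it, so M=1.
Step 3. [col 1: L + Y ≡ M (mod 10)] from column 1 (L=2, M=1, carry-in 0, digits 1,2 already taken and all letters distinct): Y must equal 9 ⇒ Y=9.
Step 4. [col 2: T + R ≡ L (mod 10)] several values work for T in column 2 (T + R ≡ L (mod 10), carry-in 1); try T=7, so T=7.
Step 5. [col 2: T + R ≡ L (mod 10)] column 2: given T=7, L=2, carry-in 1, and digits 1,2,7,9 already taken and all letters distinct, T+R≡L (mod 10) forces R=4 ⇒ R=4.
Step 6. [col 3: L + Z ≡ M (mod 10)] column 3 reads L+Z+carry(1)=M with L=2, M=1; with digits 1,2,4,7,9 already taken and all letters distinct, the only value for Z is 8, so Z=8.
Step 7. [col 4: W + M ≡ V (mod 10)] in column 4 we have W+M≡V with carry-in 1; given M=1 and digits 1,2,4,7,8,9 already taken and all letters distinct, that pins W to 3 ⇒ W=3.
Step 8. [col 4: W + M ≡ V (mod 10)] from column 4 (W=3, M=1, carry-in 1, digits 1,2,3,4,7,8,9 already taken and all letters distinct): V must equal 5. So V=5.
Step 9. [col 5: Y + B ≡ Y (mod 10)] column 5: given Y=9, carry-in 0, and digits 1,2,3,4,5,7,8,9 already taken and all letters distinct, Y+B≡Y (mod 10) forces B=0. So B=0.

Answer: B=0, L=2, M=1, R=4, T=7, V=5, W=3, Y=9, Z=8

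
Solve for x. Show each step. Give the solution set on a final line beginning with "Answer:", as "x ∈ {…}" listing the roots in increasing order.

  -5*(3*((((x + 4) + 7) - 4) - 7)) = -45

Step 1. [-5*(3*((((x + 4) + 7) - 4) - 7)) = -45] LHS = -5·(…); ÷-5 both sides, so div: 3*((((x + 4) + 7) - 4) - 7) = 9.
Step 2. [3*((((x + 4) + 7) - 4) - 7) = 9] leading coefficient 3: divide by 3. So div: (((x + 4) + 7) - 4) - 7 = 3.
Step 3. [(((x + 4) + 7) - 4) - 7 = 3] -7 is outermost — add 7 both sides, so sub: ((x + 4) + 7) - 4 = 10.
Step 4. [((x + 4) + 7) - 4 = 10] 4 comes off first (add 4). So sub: (x + 4) + 7 = 14.
Step 5. [(x + 4) + 7 = 14] subtract 7: x sits inside (… + 7), so sub: x + 4 = 7.
Step 6. [x + 4 = 7] subtract 4: x sits inside (… + 4) ⇒ sub: x = 3.

Answer: x ∈ {3}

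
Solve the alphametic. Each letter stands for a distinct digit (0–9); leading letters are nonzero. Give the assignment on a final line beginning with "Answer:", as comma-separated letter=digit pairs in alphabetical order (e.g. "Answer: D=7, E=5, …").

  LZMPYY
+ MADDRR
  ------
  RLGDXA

Step 1. [col 1: Y + R ≡ A (mod 10)] no forcing yet in column 1 (carry-in 0); A=4 is free and consistent — try it, so A=4.
Step 2. [col 1: Y + R ≡ A (mod 10)] several values work for Y in column 1 (Y + R ≡ A (mod 10), carry-in 0); try Y=6 ⇒ Y=6.
Step 3. [col 1: Y + R ≡ A (mod 10)] in column 1 we have Y+R≡A with carry-in 0; given Y=6, A=4 and digits 4,6 already taken and all letters distinct, that pins R to 8, so R=8.
Step 4. [col 2: Y + R ≡ X (mod 10)] in column 2 we have Y+R≡X with carry-in 1; given Y=6, R=8 and digits 4,6,8 already taken and all letters distinct, that pins X to 5, so X=5.
Step 5. [col 3: P + D ≡ D (mod 10)] column 3 reads P+D+carry(1)=D with nothing yet; with digits 4,5,6,8 already taken and all letters distinct, the only value for P is 9. So P=9.
Step 6. [col 3: P + D ≡ D (mod 10)] several values work for D in column 3 (P + D ≡ D (mod 10), carry-in 1); try D=0. So D=0.
Step 7. [col 4: M + D ≡ G (mod 10)] several values work for M in column 4 (M + D ≡ G (mod 10), carry-in 1); try M=1 ⇒ M=1.
Step 8. [col 4: M + D ≡ G (mod 10)] in column 4 we have M+D≡G with carry-in 1; given M=1, D=0 and digits 0,1,4,5,6,8,9 already taken and all letters distinct, that pins G to 2. So G=2.
Step 9. [col 5: Z + A ≡ L (mod 10)] in column 5 we have Z+A≡L with carry-in 0; given A=4 and digits 0,1,2,4,5,6,8,9 already taken and all letters distinct, that pins L to 7, so L=7.
Step 10. [col 5: Z + A ≡ L (mod 10)] column 5 reads Z+A+carry(0)=L with A=4, L=7; with digits 0,1,2,4,5,6,7,8,9 already taken and all letters distinct, the only value for Z is 3 ⇒ Z=3.

Answer: A=4, D=0, G=2, L=7, M=1, P=9, R=8, X=5, Y=6, Z=3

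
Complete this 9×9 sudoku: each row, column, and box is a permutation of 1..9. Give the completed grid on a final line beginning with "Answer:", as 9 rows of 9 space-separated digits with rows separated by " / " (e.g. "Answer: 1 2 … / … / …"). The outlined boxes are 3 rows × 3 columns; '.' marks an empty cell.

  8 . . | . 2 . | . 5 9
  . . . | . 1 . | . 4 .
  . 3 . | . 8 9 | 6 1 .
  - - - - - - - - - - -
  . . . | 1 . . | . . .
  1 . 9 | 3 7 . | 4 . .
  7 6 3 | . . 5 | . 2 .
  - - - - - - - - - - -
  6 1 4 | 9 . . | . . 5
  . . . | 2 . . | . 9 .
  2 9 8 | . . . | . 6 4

Step 1. [r5c8∈{8}] r5c8 is down to just 8. So r5c8=8.
Step 2. [r7c5∈{3}] nothing but 3 survives at r7c5 ⇒ r7c5=3.
Step 3. [r9c7∈{1,3,7}] row 9 places 3 nowhere but r9c7 ⇒ r9c7=3.
Step 4. [r1c7∈{7}] r1c7 is down to just 7, so r1c7=7.
Step 5. [r5c2∈{2,5}] row 5 places 5 nowhere but r5c2. So r5c2=5.
Step 6. [r1c2∈{4}] only 4 remains possible at r1c2. So r1c2=4.
Step 7. [r3c1∈{5}] r3c1's peers cover all but 5, so r3c1=5.
Step 8. [r2c9∈{2,3,8}] r2c9 is the only open cell in box 3 admitting 3. So r2c9=3.
Step 9. [r8c9∈{1,7,8}] in col 9, 8 fits only at r8c9 ⇒ r8c9=8.
Step 10. [r4c3∈{2}] only 2 remains possible at r4c3, so r4c3=2.
Step 11. [r1c4∈{6}] nothing but 6 survives at r1c4, so r1c4=6.
Step 12. [r2c6∈{7}] nothing but 7 survives at r2c6 ⇒ r2c6=7.
Step 13. [r9c5∈{5}] only 5 remains possible at r9c5. So r9c5=5.
Step 14. [r5c9∈{6}] r5c9 has the single candidate 6. So r5c9=6.
Step 15. [r8c7∈{1}] nothing but 1 survives at r8c7 ⇒ r8c7=1.
Step 16. [r6c4∈{4,8}] in row 6, 8 fits only at r6c4. So r6c4=8.
Step 17. [r6c5∈{4,9}] in row 6, 4 fits only at r6c5. So r6c5=4.
Step 18. [r4c6∈{6}] r4c6 is down to just 6. So r4c6=6.
Step 19. [r8c3∈{5,7}] r8c3 is the only open cell in row 8 admitting 5 ⇒ r8c3=5.
Step 20. [r2c7∈{2,8}] r2c7 is the only open cell in row 2 admitting 8. So r2c7=8.
Step 21. [r7c8∈{7}] r7c8 has the single candidate 7 ⇒ r7c8=7.
Step 22. [r6c7∈{9}] nothing but 9 survives at r6c7 ⇒ r6c7=9.
Step 23. [r2c4∈{5}] r2c4's peers cover all but 5 ⇒ r2c4=5.
Step 24. [r3c4∈{4}] r3c4 has the single candidate 4. So r3c4=4.
Step 25. [r4c8∈{3}] only 3 remains possible at r4c8, so r4c8=3.
Step 26. [r4c1∈{4}] r4c1 has the single candidate 4 ⇒ r4c1=4.
Step 27. [r8c6∈{4}] nothing but 4 survives at r8c6. So r8c6=4.
Step 28. [r1c3∈{1}] r1c3 is down to just 1, so r1c3=1.
Step 29. [r8c5∈{6}] r8c5 is down to just 6. So r8c5=6.
Step 30. [r3c9∈{2}] r3c9 is down to just 2, so r3c9=2.
Step 31. [r6c9∈{1}] r6c9's peers cover all but 1, so r6c9=1.
Step 32. [r4c5∈{9}] r4c5 has the single candidate 9, so r4c5=9.
Step 33. [r5c6∈{2}] r5c6 is down to just 2, so r5c6=2.
Step 34. [r8c2∈{7}] r8c2's peers cover all but 7 ⇒ r8c2=7.
Step 35. [r9c6∈{1}] r9c6 has the single candidate 1 ⇒ r9c6=1.
Step 36. [r4c7∈{5}] r4c7 is down to just 5 ⇒ r4c7=5.
Step 37. [r2c1∈{9}] r2c1 has the single candidate 9 ⇒ r2c1=9.
Step 38. [r7c7∈{2}] nothing but 2 survives at r7c7, so r7c7=2.
Step 39. [r9c4∈{7}] only 7 remains possible at r9c4. So r9c4=7.
Step 40. [r1c6∈{3}] r1c6 is down to just 3 ⇒ r1c6=3.
Step 41. [r4c2∈{8}] only 8 remains possible at r4c2. So r4c2=8.
Step 42. [r4c9∈{7}] only 7 remains possible at r4c9, so r4c9=7.
Step 43. [r7c6∈{8}] r7c6's peers cover all but 8. So r7c6=8.
Step 44. [r2c3∈{6}] r2c3 has the single candidate 6 ⇒ r2c3=6.
Step 45. [r2c2∈{2}] r2c2's peers cover all but 2, so r2c2=2.
Step 46. [r8c1∈{3}] r8c1 is down to just 3, so r8c1=3.
Step 47. [r3c3∈{7}] only 7 remains possible at r3c3, so r3c3=7.

Answer: 8 4 1 6 2 3 7 5 9 / 9 2 6 5 1 7 8 4 3 / 5 3 7 4 8 9 6 1 2 / 4 8 2 1 9 6 5 3 7 / 1 5 9 3 7 2 4 8 6 / 7 6 3 8 4 5 9 2 1 / 6 1 4 9 3 8 2 7 5 / 3 7 5 2 6 4 1 9 8 / 2 9 8 7 5 1 3 6 4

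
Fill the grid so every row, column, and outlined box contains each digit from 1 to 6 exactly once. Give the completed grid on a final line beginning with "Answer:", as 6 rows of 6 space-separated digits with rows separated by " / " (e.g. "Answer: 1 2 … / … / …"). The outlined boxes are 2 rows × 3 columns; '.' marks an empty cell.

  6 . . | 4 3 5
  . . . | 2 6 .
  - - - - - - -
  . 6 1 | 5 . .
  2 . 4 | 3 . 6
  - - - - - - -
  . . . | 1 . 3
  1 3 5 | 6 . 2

Step 1. [r5c1∈{4}] r5c1 is down to just 4, so r5c1=4.
Step 2. [r5c2∈{2}] r5c2 has the single candidate 2. So r5c2=2.
Step 3. [r2c1∈{3,5}] in col 1, 5 fits only at r2c1, so r2c1=5.
Step 4. [r2c2∈{1,4}] row 2 places 4 nowhere but r2c2, so r2c2=4.
Step 5. [r3c6∈{4}] only 4 remains possible at r3c6 ⇒ r3c6=4.
Step 6. [r2c3∈{3}] r2c3 has the single candidate 3, so r2c3=3.
Step 7. [r4c5∈{1}] r4c5 is down to just 1. So r4c5=1.
Step 8. [r3c5∈{2}] nothing but 2 survives at r3c5, so r3c5=2.
Step 9. [r2c6∈{1}] nothing but 1 survives at r2c6 ⇒ r2c6=1.
Step 10. [r4c2∈{5}] r4c2 has the single candidate 5 ⇒ r4c2=5.
Step 11. [r1c2∈{1}] only 1 remains possible at r1c2. So r1c2=1.
Step 12. [r3c1∈{3}] nothing but 3 survives at r3c1, so r3c1=3.
Step 13. [r5c5∈{5}] only 5 remains possible at r5c5, so r5c5=5.
Step 14. [r1c3∈{2}] nothing but 2 survives at r1c3, so r1c3=2.
Step 15. [r5c3∈{6}] r5c3 has the single candidate 6, so r5c3=6.
Step 16. [r6c5∈{4}] r6c5's peers cover all but 4 ⇒ r6c5=4.

Answer: 6 1 2 4 3 5 / 5 4 3 2 6 1 / 3 6 1 5 2 4 / 2 5 4 3 1 6 / 4 2 6 1 5 3 / 1 3 5 6 4 2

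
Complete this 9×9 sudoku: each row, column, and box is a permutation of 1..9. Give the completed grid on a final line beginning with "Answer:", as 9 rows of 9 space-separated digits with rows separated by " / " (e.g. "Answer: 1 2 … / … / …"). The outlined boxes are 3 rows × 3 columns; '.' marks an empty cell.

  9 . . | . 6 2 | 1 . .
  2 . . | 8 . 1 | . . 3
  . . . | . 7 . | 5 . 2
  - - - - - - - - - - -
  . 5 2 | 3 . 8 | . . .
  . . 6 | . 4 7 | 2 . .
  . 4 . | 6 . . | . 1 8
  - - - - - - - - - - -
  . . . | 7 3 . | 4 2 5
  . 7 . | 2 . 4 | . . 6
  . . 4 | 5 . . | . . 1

Step 1. [r5c9∈{9}] r5c9 is down to just 9. So r5c9=9.
Step 2. [r2c8∈{4,6,7,9}] r2c8 is the only open cell in row 2 admitting 4, so r2c8=4.
Step 3. [r6c3∈{3,7,9}] in box 4, 9 fits only at r6c3. So r6c3=9.
Step 4. [r3c1∈{1,3,4,6,8}] col 1 places 4 nowhere but r3c1. So r3c1=4.
Step 5. [r8c5∈{1,8,9}] 1 has one home in box 8: r8c5 ⇒ r8c5=1.
Step 6. [r9c5∈{8,9}] r9c5 is the only open cell in col 5 admitting 8, so r9c5=8.
Step 7. [r8c7∈{3,8,9}] across col 7, 8 lands solely at r8c7. So r8c7=8.
Step 8. [r1c3∈{3,5,7,8}] row 1 places 5 nowhere but r1c3 ⇒ r1c3=5.
Step 9. [r1c2∈{3,8}] row 1 places 3 nowhere but r1c2, so r1c2=3.
Step 10. [r4c1∈{1,7}] r4c1 is the only open cell in row 4 admitting 1 ⇒ r4c1=1.
Step 11. [r8c8∈{3,9}] across row 8, 9 lands solely at r8c8 ⇒ r8c8=9.
Step 12. [r2c2∈{6}] r2c2 is down to just 6 ⇒ r2c2=6.
Step 13. [r5c2∈{8}] r5c2 is down to just 8, so r5c2=8.
Step 14. [r5c1∈{3}] r5c1 has the single candidate 3, so r5c1=3.
Step 15. [r3c3∈{1,8}] 8 has one home in box 1: r3c3, so r3c3=8.
Step 16. [r1c9∈{7}] nothing but 7 survives at r1c9. So r1c9=7.
Step 17. [r4c7∈{6,7}] 6 has one home in col 7: r4c7. So r4c7=6.
Step 18. [r9c8∈{3,7}] r9c8 is the only open cell in col 8 admitting 3, so r9c8=3.
Step 19. [r3c4∈{9}] only 9 remains possible at r3c4, so r3c4=9.
Step 20. [r9c1∈{6}] only 6 remains possible at r9c1 ⇒ r9c1=6.
Step 21. [r9c6∈{9}] r9c6's peers cover all but 9, so r9c6=9.
Step 22. [r6c6∈{5}] r6c6 has the single candidate 5, so r6c6=5.
Step 23. [r6c1∈{7}] r6c1 is down to just 7. So r6c1=7.
Step 24. [r7c3∈{1}] r7c3's peers cover all but 1. So r7c3=1.
Step 25. [r1c4∈{4}] nothing but 4 survives at r1c4. So r1c4=4.
Step 26. [r3c2∈{1}] nothing but 1 survives at r3c2, so r3c2=1.
Step 27. [r4c9∈{4}] r4c9's peers cover all but 4, so r4c9=4.
Step 28. [r5c4∈{1}] r5c4 has the single candidate 1 ⇒ r5c4=1.
Step 29. [r6c7∈{3}] nothing but 3 survives at r6c7 ⇒ r6c7=3.
Step 30. [r3c6∈{3}] only 3 remains possible at r3c6 ⇒ r3c6=3.
Step 31. [r7c6∈{6}] only 6 remains possible at r7c6 ⇒ r7c6=6.
Step 32. [r7c1∈{8}] r7c1 is down to just 8. So r7c1=8.
Step 33. [r8c3∈{3}] nothing but 3 survives at r8c3 ⇒ r8c3=3.
Step 34. [r4c8∈{7}] r4c8's peers cover all but 7, so r4c8=7.
Step 35. [r9c7∈{7}] r9c7 has the single candidate 7. So r9c7=7.
Step 36. [r6c5∈{2}] r6c5's peers cover all but 2 ⇒ r6c5=2.
Step 37. [r7c2∈{9}] only 9 remains possible at r7c2 ⇒ r7c2=9.
Step 38. [r4c5∈{9}] only 9 remains possible at r4c5 ⇒ r4c5=9.
Step 39. [r5c8∈{5}] r5c8 is down to just 5 ⇒ r5c8=5.
Step 40. [r3c8∈{6}] only 6 remains possible at r3c8. So r3c8=6.
Step 41. [r9c2∈{2}] r9c2's peers cover all but 2 ⇒ r9c2=2.
Step 42. [r2c7∈{9}] nothing but 9 survives at r2c7 ⇒ r2c7=9.
Step 43. [r8c1∈{5}] nothing but 5 survives at r8c1. So r8c1=5.
Step 44. [r1c8∈{8}] r1c8 is down to just 8. So r1c8=8.
Step 45. [r2c5∈{5}] r2c5's peers cover all but 5, so r2c5=5.
Step 46. [r2c3∈{7}] r2c3's peers cover all but 7. So r2c3=7.

Answer: 9 3 5 4 6 2 1 8 7 / 2 6 7 8 5 1 9 4 3 / 4 1 8 9 7 3 5 6 2 / 1 5 2 3 9 8 6 7 4 / 3 8 6 1 4 7 2 5 9 / 7 4 9 6 2 5 3 1 8 / 8 9 1 7 3 6 4 2 5 / 5 7 3 2 1 4 8 9 6 / 6 2 4 5 8 9 7 3 1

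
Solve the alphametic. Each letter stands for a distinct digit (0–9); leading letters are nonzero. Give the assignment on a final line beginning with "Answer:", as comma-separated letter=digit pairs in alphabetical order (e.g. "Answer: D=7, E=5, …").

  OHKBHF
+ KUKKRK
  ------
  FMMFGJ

Step 1. [col 1: F + K ≡ J (mod 10)] K=4 is one option consistent with column 1 (F + K ≡ J (mod 10), carry-in 0) — take it, so K=4.
Step 2. [col 1: F + K ≡ J (mod 10)] column 1 (F + K ≡ J (mod 10), carry-in 0) doesn't pin J yet; pick J=9 and continue. So J=9.
Step 3. [col 1: F + K ≡ J (mod 10)] column 1 reads F+K+carry(0)=J with K=4, J=9; with digits 4,9 already taken and all letters distinct, the only value for F is 5, so F=5.
Step 4. [col 2: H + R ≡ G (mod 10)] H=6 is one option consistent with column 2 (H + R ≡ G (mod 10), carry-in 0) — take it ⇒ H=6.
Step 5. [col 2: H + R ≡ G (mod 10)] no forcing yet in column 2 (carry-in 0); R=7 is free and consistent — try it, so R=7.
Step 6. [col 2: H + R ≡ G (mod 10)] from column 2 (H=6, R=7, carry-in 0, digits 4,5,6,7,9 already taken and all letters distinct): G must equal 3, so G=3.
Step 7. [col 3: B + K ≡ F (mod 10)] column 3: given K=4, F=5, carry-in 1, and digits 3,4,5,6,7,9 already taken and all letters distinct, B+K≡F (mod 10) forces B=0. So B=0.
Step 8. [col 4: K + K ≡ M (mod 10)] from column 4 (K=4, carry-in 0, digits 0,3,4,5,6,7,9 already taken and all letters distinct): M must equal 8 ⇒ M=8.
Step 9. [col 5: H + U ≡ M (mod 10)] column 5: given H=6, M=8, carry-in 0, and digits 0,3,4,5,6,7,8,9 already taken and all letters distinct, H+U≡M (mod 10) forces U=2, so U=2.
Step 10. [col 6: O + K ≡ F (mod 10)] from column 6 (K=4, F=5, carry-in 0, digits 0,2,3,4,5,6,7,8,9 already taken and all letters distinct): O must equal 1, so O=1.

Answer: B=0, F=5, G=3, H=6, J=9, K=4, M=8, O=1, R=7, U=2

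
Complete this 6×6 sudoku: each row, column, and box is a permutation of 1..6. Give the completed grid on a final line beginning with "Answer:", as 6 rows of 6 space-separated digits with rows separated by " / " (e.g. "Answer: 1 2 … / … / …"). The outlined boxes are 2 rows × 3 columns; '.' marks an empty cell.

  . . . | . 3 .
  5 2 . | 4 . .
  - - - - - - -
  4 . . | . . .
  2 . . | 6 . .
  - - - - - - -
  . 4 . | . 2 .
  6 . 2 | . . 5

Step 1. [r1c1∈{1}] r1c1's peers cover all but 1 ⇒ r1c1=1.
Step 2. [r1c2∈{6}] r1c2's peers cover all but 6 ⇒ r1c2=6.
Step 3. [r5c3∈{1,3,5}] 5 has one home in row 5: r5c3. So r5c3=5.
Step 4. [r6c2∈{1,3}] box 5 places 1 nowhere but r6c2 ⇒ r6c2=1.
Step 5. [r4c6∈{1,3,4}] across col 6, 4 lands solely at r4c6 ⇒ r4c6=4.
Step 6. [r6c4∈{3}] nothing but 3 survives at r6c4. So r6c4=3.
Step 7. [r3c6∈{1,2,3}] col 6 places 3 nowhere but r3c6. So r3c6=3.
Step 8. [r3c2∈{5}] r3c2 has the single candidate 5, so r3c2=5.
Step 9. [r3c5∈{1}] r3c5 is down to just 1 ⇒ r3c5=1.
Step 10. [r5c6∈{1,6}] across row 5, 6 lands solely at r5c6 ⇒ r5c6=6.
Step 11. [r1c4∈{2,5}] row 1 places 5 nowhere but r1c4 ⇒ r1c4=5.
Step 12. [r4c3∈{1,3}] row 4 places 1 nowhere but r4c3, so r4c3=1.
Step 13. [r2c5∈{6}] r2c5 has the single candidate 6 ⇒ r2c5=6.
Step 14. [r1c3∈{4}] r1c3 has the single candidate 4. So r1c3=4.
Step 15. [r3c3∈{6}] r3c3's peers cover all but 6, so r3c3=6.
Step 16. [r4c5∈{5}] r4c5's peers cover all but 5, so r4c5=5.
Step 17. [r6c5∈{4}] nothing but 4 survives at r6c5. So r6c5=4.
Step 18. [r4c2∈{3}] only 3 remains possible at r4c2, so r4c2=3.
Step 19. [r1c6∈{2}] only 2 remains possible at r1c6, so r1c6=2.
Step 20. [r5c4∈{1}] r5c4 has the single candidate 1 ⇒ r5c4=1.
Step 21. [r3c4∈{2}] nothing but 2 survives at r3c4, so r3c4=2.
Step 22. [r2c3∈{3}] r2c3's peers cover all but 3 ⇒ r2c3=3.
Step 23. [r2c6∈{1}] only 1 remains possible at r2c6 ⇒ r2c6=1.
Step 24. [r5c1∈{3}] r5c1's peers cover all but 3 ⇒ r5c1=3.

Answer: 1 6 4 5 3 2 / 5 2 3 4 6 1 / 4 5 6 2 1 3 / 2 3 1 6 5 4 / 3 4 5 1 2 6 / 6 1 2 3 4 5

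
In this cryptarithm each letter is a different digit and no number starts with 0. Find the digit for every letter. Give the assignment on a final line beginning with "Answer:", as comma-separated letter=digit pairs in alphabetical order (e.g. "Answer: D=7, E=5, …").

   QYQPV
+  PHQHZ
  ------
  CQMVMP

Step 1. [C] C is the leading digit of a 6-digit sum of two 5-digit numbers; the final carry is exactly 1, so C=1.
Step 2. [col 1: V + Z ≡ P (mod 10)] column 1 (V + Z ≡ P (mod 10), carry-in 0) doesn't pin V yet; pick V=5 and continue ⇒ V=5.
Step 3. [col 1: V + Z ≡ P (mod 10)] column 1 (V + Z ≡ P (mod 10), carry-in 0) doesn't pin P yet; pick P=9 and continue ⇒ P=9.
Step 4. [col 1: V + Z ≡ P (mod 10)] column 1: given V=5, P=9, carry-in 0, and digits 1,5,9 already taken and all letters distinct, V+Z≡P (mod 10) forces Z=4. So Z=4.
Step 5. [col 2: P + H ≡ M (mod 10)] no forcing yet in column 2 (carry-in 0); M=2 is free and consistent — try it. So M=2.
Step 6. [col 2: P + H ≡ M (mod 10)] from column 2 (P=9, M=2, carry-in 0, digits 1,2,4,5,9 already taken and all letters distinct): H must equal 3 ⇒ H=3.
Step 7. [col 3: Q + Q ≡ V (mod 10)] column 3 reads Q+Q+carry(1)=V with V=5; with digits 1,2,3,4,5,9 already taken and all letters distinct, the only value for Q is 7. So Q=7.
Step 8. [col 4: Y + H ≡ M (mod 10)] column 4 reads Y+H+carry(1)=M with H=3, M=2; with digits 1,2,3,4,5,7,9 already taken and all letters distinct, the only value for Y is 8, so Y=8.

Answer: C=1, H=3, M=2, P=9, Q=7, V=5, Y=8, Z=4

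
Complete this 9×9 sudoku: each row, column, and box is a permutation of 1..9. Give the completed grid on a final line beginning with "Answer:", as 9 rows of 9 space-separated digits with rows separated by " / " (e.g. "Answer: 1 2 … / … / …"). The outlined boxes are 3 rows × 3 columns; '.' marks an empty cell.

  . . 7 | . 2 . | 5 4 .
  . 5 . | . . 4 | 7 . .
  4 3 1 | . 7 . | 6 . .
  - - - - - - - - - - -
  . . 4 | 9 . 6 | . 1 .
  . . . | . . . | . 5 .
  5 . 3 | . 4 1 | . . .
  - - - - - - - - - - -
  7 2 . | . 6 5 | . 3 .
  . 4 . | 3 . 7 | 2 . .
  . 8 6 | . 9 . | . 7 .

Step 1. [r7c3∈{9}] r7c3 has the single candidate 9 ⇒ r7c3=9.
Step 2. [r8c1∈{1}] r8c1 has the single candidate 1 ⇒ r8c1=1.
Step 3. [r8c5∈{8}] only 8 remains possible at r8c5. So r8c5=8.
Step 4. [r5c5∈{3}] nothing but 3 survives at r5c5, so r5c5=3.
Step 5. [r2c9∈{1,2,3,8,9}] r2c9 is the only open cell in row 2 admitting 3, so r2c9=3.
Step 6. [r1c9∈{1,8,9}] r1c9 is the only open cell in box 3 admitting 1 ⇒ r1c9=1.
Step 7. [r5c2∈{1,6,7,9}] in row 5, 1 fits only at r5c2. So r5c2=1.
Step 8. [r1c6∈{3,8,9}] in row 1, 3 fits only at r1c6. So r1c6=3.
Step 9. [r3c6∈{8,9}] col 6 places 9 nowhere but r3c6 ⇒ r3c6=9.
Step 10. [r5c6∈{2,8}] in col 6, 8 fits only at r5c6, so r5c6=8.
Step 11. [r2c8∈{2,8,9}] r2c8 is the only open cell in box 3 admitting 9 ⇒ r2c8=9.
Step 12. [r4c1∈{2,8}] 8 has one home in box 4: r4c1, so r4c1=8.
Step 13. [r4c9∈{2,7}] across row 4, 2 lands solely at r4c9. So r4c9=2.
Step 14. [r8c9∈{5,6,9}] across row 8, 9 lands solely at r8c9, so r8c9=9.
Step 15. [r3c9∈{8}] nothing but 8 survives at r3c9, so r3c9=8.
Step 16. [r7c9∈{4}] only 4 remains possible at r7c9. So r7c9=4.
Step 17. [r7c4∈{1}] r7c4 has the single candidate 1 ⇒ r7c4=1.
Step 18. [r5c3∈{2}] r5c3 is down to just 2 ⇒ r5c3=2.
Step 19. [r1c4∈{6,8}] in row 1, 8 fits only at r1c4, so r1c4=8.
Step 20. [r6c8∈{6,8}] across col 8, 8 lands solely at r6c8, so r6c8=8.
Step 21. [r6c7∈{9}] r6c7's peers cover all but 9 ⇒ r6c7=9.
Step 22. [r5c4∈{7}] nothing but 7 survives at r5c4. So r5c4=7.
Step 23. [r5c1∈{6,9}] row 5 places 9 nowhere but r5c1, so r5c1=9.
Step 24. [r6c2∈{6,7}] r6c2 is the only open cell in box 4 admitting 6. So r6c2=6.
Step 25. [r9c4∈{2,4}] 4 has one home in row 9: r9c4, so r9c4=4.
Step 26. [r1c1∈{6}] nothing but 6 survives at r1c1. So r1c1=6.
Step 27. [r6c9∈{7}] r6c9 is down to just 7, so r6c9=7.
Step 28. [r5c7∈{4}] only 4 remains possible at r5c7. So r5c7=4.
Step 29. [r3c4∈{5}] r3c4's peers cover all but 5, so r3c4=5.
Step 30. [r8c3∈{5}] only 5 remains possible at r8c3. So r8c3=5.
Step 31. [r9c7∈{1}] r9c7 is down to just 1, so r9c7=1.
Step 32. [r9c9∈{5}] nothing but 5 survives at r9c9, so r9c9=5.
Step 33. [r3c8∈{2}] r3c8 is down to just 2, so r3c8=2.
Step 34. [r4c2∈{7}] only 7 remains possible at r4c2 ⇒ r4c2=7.
Step 35. [r2c3∈{8}] r2c3's peers cover all but 8. So r2c3=8.
Step 36. [r1c2∈{9}] only 9 remains possible at r1c2, so r1c2=9.
Step 37. [r6c4∈{2}] r6c4 has the single candidate 2 ⇒ r6c4=2.
Step 38. [r9c6∈{2}] nothing but 2 survives at r9c6 ⇒ r9c6=2.
Step 39. [r8c8∈{6}] r8c8 has the single candidate 6. So r8c8=6.
Step 40. [r2c5∈{1}] nothing but 1 survives at r2c5. So r2c5=1.
Step 41. [r2c1∈{2}] r2c1's peers cover all but 2. So r2c1=2.
Step 42. [r7c7∈{8}] only 8 remains possible at r7c7. So r7c7=8.
Step 43. [r9c1∈{3}] r9c1's peers cover all but 3. So r9c1=3.
Step 44. [r4c7∈{3}] only 3 remains possible at r4c7. So r4c7=3.
Step 45. [r2c4∈{6}] r2c4 is down to just 6. So r2c4=6.
Step 46. [r5c9∈{6}] only 6 remains possible at r5c9 ⇒ r5c9=6.
Step 47. [r4c5∈{5}] only 5 remains possible at r4c5 ⇒ r4c5=5.

Answer: 6 9 7 8 2 3 5 4 1 / 2 5 8 6 1 4 7 9 3 / 4 3 1 5 7 9 6 2 8 / 8 7 4 9 5 6 3 1 2 / 9 1 2 7 3 8 4 5 6 / 5 6 3 2 4 1 9 8 7 / 7 2 9 1 6 5 8 3 4 / 1 4 5 3 8 7 2 6 9 / 3 8 6 4 9 2 1 7 5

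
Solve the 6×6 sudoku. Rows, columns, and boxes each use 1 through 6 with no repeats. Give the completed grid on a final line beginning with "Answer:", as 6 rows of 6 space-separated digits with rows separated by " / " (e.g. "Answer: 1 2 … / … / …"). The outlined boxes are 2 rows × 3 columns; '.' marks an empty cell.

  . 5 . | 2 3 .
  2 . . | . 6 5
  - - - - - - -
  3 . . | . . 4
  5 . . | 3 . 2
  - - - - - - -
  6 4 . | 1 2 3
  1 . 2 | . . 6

Step 1. [r4c3∈{1,4,6}] 4 has one home in row 4: r4c3. So r4c3=4.
Step 2. [r3c4∈{5,6}] across col 4, 6 lands solely at r3c4 ⇒ r3c4=6.
Step 3. [r3c3∈{1}] nothing but 1 survives at r3c3 ⇒ r3c3=1.
Step 4. [r6c4∈{4,5}] col 4 places 5 nowhere but r6c4, so r6c4=5.
Step 5. [r2c2∈{1,3}] across row 2, 1 lands solely at r2c2 ⇒ r2c2=1.
Step 6. [r2c3∈{3}] r2c3 is down to just 3. So r2c3=3.
Step 7. [r5c3∈{5}] r5c3 has the single candidate 5. So r5c3=5.
Step 8. [r3c5∈{5}] nothing but 5 survives at r3c5 ⇒ r3c5=5.
Step 9. [r1c3∈{6}] r1c3 has the single candidate 6 ⇒ r1c3=6.
Step 10. [r4c2∈{6}] only 6 remains possible at r4c2, so r4c2=6.
Step 11. [r3c2∈{2}] only 2 remains possible at r3c2. So r3c2=2.
Step 12. [r1c6∈{1}] r1c6 is down to just 1, so r1c6=1.
Step 13. [r2c4∈{4}] r2c4's peers cover all but 4. So r2c4=4.
Step 14. [r6c5∈{4}] r6c5's peers cover all but 4, so r6c5=4.
Step 15. [r1c1∈{4}] r1c1's peers cover all but 4, so r1c1=4.
Step 16. [r4c5∈{1}] r4c5's peers cover all but 1, so r4c5=1.
Step 17. [r6c2∈{3}] r6c2's peers cover all but 3, so r6c2=3.

Answer: 4 5 6 2 3 1 / 2 1 3 4 6 5 / 3 2 1 6 5 4 / 5 6 4 3 1 2 / 6 4 5 1 2 3 / 1 3 2 5 4 6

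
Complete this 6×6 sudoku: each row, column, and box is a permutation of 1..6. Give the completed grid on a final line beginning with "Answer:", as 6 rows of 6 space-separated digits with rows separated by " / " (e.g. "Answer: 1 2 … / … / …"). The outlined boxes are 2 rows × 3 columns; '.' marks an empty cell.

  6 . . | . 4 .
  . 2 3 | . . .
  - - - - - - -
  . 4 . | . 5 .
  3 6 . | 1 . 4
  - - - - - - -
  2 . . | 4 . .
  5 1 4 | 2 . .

Step 1. [r5c6∈{1,3,5,6}] row 5 places 5 nowhere but r5c6, so r5c6=5.
Step 2. [r5c5∈{1,3,6}] in row 5, 1 fits only at r5c5, so r5c5=1.
Step 3. [r2c5∈{6}] only 6 remains possible at r2c5 ⇒ r2c5=6.
Step 4. [r1c6∈{1,2,3}] 2 has one home in row 1: r1c6 ⇒ r1c6=2.
Step 5. [r1c3∈{1,5}] row 1 places 1 nowhere but r1c3 ⇒ r1c3=1.
Step 6. [r3c4∈{3,6}] col 4 places 6 nowhere but r3c4, so r3c4=6.
Step 7. [r4c5∈{2}] only 2 remains possible at r4c5. So r4c5=2.
Step 8. [r1c4∈{3,5}] 3 has one home in row 1: r1c4. So r1c4=3.
Step 9. [r6c5∈{3}] nothing but 3 survives at r6c5, so r6c5=3.
Step 10. [r1c2∈{5}] only 5 remains possible at r1c2. So r1c2=5.
Step 11. [r6c6∈{6}] r6c6 has the single candidate 6, so r6c6=6.
Step 12. [r2c1∈{4}] r2c1 has the single candidate 4. So r2c1=4.
Step 13. [r3c3∈{2}] r3c3's peers cover all but 2, so r3c3=2.
Step 14. [r3c6∈{3}] r3c6's peers cover all but 3 ⇒ r3c6=3.
Step 15. [r3c1∈{1}] r3c1's peers cover all but 1 ⇒ r3c1=1.
Step 16. [r5c2∈{3}] nothing but 3 survives at r5c2. So r5c2=3.
Step 17. [r5c3∈{6}] r5c3's peers cover all but 6 ⇒ r5c3=6.
Step 18. [r2c4∈{5}] only 5 remains possible at r2c4. So r2c4=5.
Step 19. [r2c6∈{1}] r2c6's peers cover all but 1. So r2c6=1.
Step 20. [r4c3∈{5}] r4c3 has the single candidate 5, so r4c3=5.

Answer: 6 5 1 3 4 2 / 4 2 3 5 6 1 / 1 4 2 6 5 3 / 3 6 5 1 2 4 / 2 3 6 4 1 5 / 5 1 4 2 3 6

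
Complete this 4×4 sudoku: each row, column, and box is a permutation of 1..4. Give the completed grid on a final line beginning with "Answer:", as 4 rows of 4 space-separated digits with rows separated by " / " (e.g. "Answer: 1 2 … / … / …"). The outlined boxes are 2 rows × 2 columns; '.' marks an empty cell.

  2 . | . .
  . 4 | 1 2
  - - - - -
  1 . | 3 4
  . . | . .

Step 1. [r2c1∈{3}] nothing but 3 survives at r2c1, so r2c1=3.
Step 2. [r4c2∈{2,3}] 3 has one home in row 4: r4c2. So r4c2=3.
Step 3. [r1c4∈{3}] r1c4 has the single candidate 3, so r1c4=3.
Step 4. [r4c4∈{1}] nothing but 1 survives at r4c4, so r4c4=1.
Step 5. [r4c3∈{2}] r4c3 has the single candidate 2. So r4c3=2.
Step 6. [r3c2∈{2}] r3c2 is down to just 2 ⇒ r3c2=2.
Step 7. [r1c2∈{1}] only 1 remains possible at r1c2, so r1c2=1.
Step 8. [r4c1∈{4}] r4c1 is down to just 4, so r4c1=4.
Step 9. [r1c3∈{4}] r1c3's peers cover all but 4. So r1c3=4.

Answer: 2 1 4 3 / 3 4 1 2 / 1 2 3 4 / 4 3 2 1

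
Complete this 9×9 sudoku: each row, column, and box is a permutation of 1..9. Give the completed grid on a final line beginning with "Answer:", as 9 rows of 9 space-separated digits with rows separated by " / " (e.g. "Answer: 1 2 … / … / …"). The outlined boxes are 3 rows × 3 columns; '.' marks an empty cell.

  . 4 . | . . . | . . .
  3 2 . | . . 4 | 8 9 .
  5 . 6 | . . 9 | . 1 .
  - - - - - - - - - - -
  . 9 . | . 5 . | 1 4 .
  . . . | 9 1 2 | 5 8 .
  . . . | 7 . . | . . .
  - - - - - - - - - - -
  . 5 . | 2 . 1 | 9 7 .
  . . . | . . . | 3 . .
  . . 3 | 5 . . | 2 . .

Step 1. [r9c8∈{6}] r9c8 has the single candidate 6 ⇒ r9c8=6.
Step 2. [r8c4∈{4,6,8}] 4 has one home in col 4: r8c4 ⇒ r8c4=4.
Step 3. [r6c7∈{6}] r6c7's peers cover all but 6. So r6c7=6.
Step 4. [r1c7∈{7}] r1c7's peers cover all but 7. So r1c7=7.
Step 5. [r7c5∈{3,6,8}] row 7 places 3 nowhere but r7c5. So r7c5=3.
Step 6. [r7c1∈{4,6,8}] across row 7, 6 lands solely at r7c1 ⇒ r7c1=6.
Step 7. [r1c6∈{3,5,6,8}] in col 6, 5 fits only at r1c6 ⇒ r1c6=5.
Step 8. [r6c3∈{1,2,4,5,8}] in row 6, 5 fits only at r6c3. So r6c3=5.
Step 9. [r6c5∈{4,8}] 4 has one home in col 5: r6c5 ⇒ r6c5=4.
Step 10. [r5c2∈{3,6,7}] row 5 places 6 nowhere but r5c2. So r5c2=6.
Step 11. [r5c9∈{3,7}] in row 5, 3 fits only at r5c9, so r5c9=3.
Step 12. [r6c8∈{2}] nothing but 2 survives at r6c8, so r6c8=2.
Step 13. [r3c4∈{3,8}] row 3 places 3 nowhere but r3c4 ⇒ r3c4=3.
Step 14. [r6c2∈{1,3,8}] in col 2, 3 fits only at r6c2 ⇒ r6c2=3.
Step 15. [r6c6∈{8}] r6c6 has the single candidate 8, so r6c6=8.
Step 16. [r1c4∈{1,6,8}] 8 has one home in col 4: r1c4 ⇒ r1c4=8.
Step 17. [r9c6∈{7}] nothing but 7 survives at r9c6, so r9c6=7.
Step 18. [r6c1∈{1}] nothing but 1 survives at r6c1 ⇒ r6c1=1.
Step 19. [r3c2∈{7,8}] across row 3, 8 lands solely at r3c2, so r3c2=8.
Step 20. [r2c3∈{1,7}] in box 1, 7 fits only at r2c3. So r2c3=7.
Step 21. [r2c5∈{6}] r2c5 has the single candidate 6 ⇒ r2c5=6.
Step 22. [r5c1∈{4,7}] row 5 places 7 nowhere but r5c1. So r5c1=7.
Step 23. [r9c1∈{4,8,9}] in col 1, 4 fits only at r9c1 ⇒ r9c1=4.
Step 24. [r7c3∈{8}] r7c3's peers cover all but 8. So r7c3=8.
Step 25. [r9c2∈{1}] r9c2's peers cover all but 1. So r9c2=1.
Step 26. [r4c3∈{2}] r4c3 has the single candidate 2 ⇒ r4c3=2.
Step 27. [r8c3∈{9}] nothing but 9 survives at r8c3, so r8c3=9.
Step 28. [r8c5∈{8}] r8c5 has the single candidate 8 ⇒ r8c5=8.
Step 29. [r1c5∈{2}] r1c5's peers cover all but 2 ⇒ r1c5=2.
Step 30. [r3c9∈{2,4}] r3c9 is the only open cell in row 3 admitting 2, so r3c9=2.
Step 31. [r4c4∈{6}] r4c4 is down to just 6, so r4c4=6.
Step 32. [r8c9∈{1,5}] 1 has one home in row 8: r8c9. So r8c9=1.
Step 33. [r4c6∈{3}] r4c6 has the single candidate 3 ⇒ r4c6=3.
Step 34. [r8c2∈{7}] nothing but 7 survives at r8c2 ⇒ r8c2=7.
Step 35. [r8c8∈{5}] only 5 remains possible at r8c8. So r8c8=5.
Step 36. [r8c6∈{6}] r8c6 has the single candidate 6, so r8c6=6.
Step 37. [r4c9∈{7}] nothing but 7 survives at r4c9, so r4c9=7.
Step 38. [r1c9∈{6}] r1c9 is down to just 6 ⇒ r1c9=6.
Step 39. [r7c9∈{4}] only 4 remains possible at r7c9. So r7c9=4.
Step 40. [r3c5∈{7}] r3c5 is down to just 7, so r3c5=7.
Step 41. [r1c1∈{9}] only 9 remains possible at r1c1. So r1c1=9.
Step 42. [r8c1∈{2}] r8c1 is down to just 2 ⇒ r8c1=2.
Step 43. [r1c3∈{1}] nothing but 1 survives at r1c3, so r1c3=1.
Step 44. [r6c9∈{9}] nothing but 9 survives at r6c9 ⇒ r6c9=9.
Step 45. [r4c1∈{8}] only 8 remains possible at r4c1 ⇒ r4c1=8.
Step 46. [r1c8∈{3}] nothing but 3 survives at r1c8. So r1c8=3.
Step 47. [r9c9∈{8}] r9c9 is down to just 8. So r9c9=8.
Step 48. [r3c7∈{4}] nothing but 4 survives at r3c7 ⇒ r3c7=4.
Step 49. [r2c4∈{1}] r2c4 has the single candidate 1. So r2c4=1.
Step 50. [r2c9∈{5}] r2c9 has the single candidate 5 ⇒ r2c9=5.
Step 51. [r9c5∈{9}] r9c5 has the single candidate 9 ⇒ r9c5=9.
Step 52. [r5c3∈{4}] r5c3 has the single candidate 4, so r5c3=4.

Answer: 9 4 1 8 2 5 7 3 6 / 3 2 7 1 6 4 8 9 5 / 5 8 6 3 7 9 4 1 2 / 8 9 2 6 5 3 1 4 7 / 7 6 4 9 1 2 5 8 3 / 1 3 5 7 4 8 6 2 9 / 6 5 8 2 3 1 9 7 4 / 2 7 9 4 8 6 3 5 1 / 4 1 3 5 9 7 2 6 8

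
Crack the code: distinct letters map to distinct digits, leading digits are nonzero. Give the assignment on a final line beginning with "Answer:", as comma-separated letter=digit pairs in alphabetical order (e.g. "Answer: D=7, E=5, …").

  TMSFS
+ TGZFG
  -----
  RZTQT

Step 1. [col 1: S + G ≡ T (mod 10)] no forcing yet in column 1 (carry-in 0); T=3 is free and consistent — try it, so T=3.
Step 2. [col 1: S + G ≡ T (mod 10)] several values work for G in column 1 (S + G ≡ T (mod 10), carry-in 0); try G=1 ⇒ G=1.
Step 3. [col 1: S + G ≡ T (mod 10)] from column 1 (G=1, T=3, carry-in 0, digits 1,3 already taken and all letters distinct): S must equal 2. So S=2.
Step 4. [col 2: F + F ≡ Q (mod 10)] Q=6 is one option consistent with column 2 (F + F ≡ Q (mod 10), carry-in 0) — take it ⇒ Q=6.
Step 5. [col 2: F + F ≡ Q (mod 10)] in column 2 we have F+F≡Q with carry-in 0; given Q=6 and digits 1,2,3,6 already taken and all letters distinct, that pins F to 8. So F=8.
Step 6. [col 3: S + Z ≡ T (mod 10)] column 3 reads S+Z+carry(1)=T with S=2, T=3; with digits 1,2,3,6,8 already taken and all letters distinct, the only value for Z is 0. So Z=0.
Step 7. [col 4: M + G ≡ Z (mod 10)] in column 4 we have M+G≡Z with carry-in 0; given G=1, Z=0 and digits 0,1,2,3,6,8 already taken and all letters distinct, that pins M to 9. So M=9.
Step 8. [col 5: T + T ≡ R (mod 10)] column 5: given T=3, carry-in 1, and digits 0,1,2,3,6,8,9 already taken and all letters distinct, T+T≡R (mod 10) forces R=7 ⇒ R=7.

Answer: F=8, G=1, M=9, Q=6, R=7, S=2, T=3, Z=0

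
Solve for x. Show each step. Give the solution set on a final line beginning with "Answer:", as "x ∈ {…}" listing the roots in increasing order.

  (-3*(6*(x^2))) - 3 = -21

Step 1. [(-3*(6*(x^2))) - 3 = -21] common factor -3 (LHS and -21) — divide through. So factor: (6*(x^2)) + 1 = 7.
Step 2. [(6*(x^2)) + 1 = 7] the outer +1 inverts by subtracting 1, so sub: 6*(x^2) = 6.
Step 3. [6*(x^2) = 6] divide by the outer 6. So div: x^2 = 1.
Step 4. [x^2 = 1] √ both sides: 1 ≥ 0 gives two branches, so sqrt: x = 1 or -1.

Answer: x ∈ {-1, 1}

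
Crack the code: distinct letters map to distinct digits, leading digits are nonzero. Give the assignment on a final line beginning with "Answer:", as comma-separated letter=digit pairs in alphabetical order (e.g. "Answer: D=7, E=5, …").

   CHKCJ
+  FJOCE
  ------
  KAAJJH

Step 1. [K] adding two 5-digit numbers gives at most 5+1 digits, and here it does — K is that final carry and must be 1, so K=1.
Step 2. [col 1: J + E ≡ H (mod 10)] H=6 is one option consistent with column 1 (J + E ≡ H (mod 10), carry-in 0) — take it, so H=6.
Step 3. [col 1: J + E ≡ H (mod 10)] several values work for J in column 1 (J + E ≡ H (mod 10), carry-in 0); try J=7, so J=7.
Step 4. [col 1: J + E ≡ H (mod 10)] in column 1 we have J+E≡H with carry-in 0; given J=7, H=6 and digits 1,6,7 already taken and all letters distinct, that pins E to 9. So E=9.
Step 5. [col 2: C + C ≡ J (mod 10)] column 2 (C + C ≡ J (mod 10), carry-in 1) doesn't pin C yet; pick C=8 and continue, so C=8.
Step 6. [col 3: K + O ≡ J (mod 10)] column 3 reads K+O+carry(1)=J with K=1, J=7; with digits 1,6,7,8,9 already taken and all letters distinct, the only value for O is 5. So O=5.
Step 7. [col 4: H + J ≡ A (mod 10)] column 4 reads H+J+carry(0)=A with H=6, J=7; with digits 1,5,6,7,8,9 already taken and all letters distinct, the only value for A is 3. So A=3.
Step 8. [col 5: C + F ≡ A (mod 10)] in column 5 we have C+F≡A with carry-in 1; given C=8, A=3 and digits 1,3,5,6,7,8,9 already taken and all letters distinct, that pins F to 4 ⇒ F=4.

Answer: A=3, C=8, E=9, F=4, H=6, J=7, K=1, O=5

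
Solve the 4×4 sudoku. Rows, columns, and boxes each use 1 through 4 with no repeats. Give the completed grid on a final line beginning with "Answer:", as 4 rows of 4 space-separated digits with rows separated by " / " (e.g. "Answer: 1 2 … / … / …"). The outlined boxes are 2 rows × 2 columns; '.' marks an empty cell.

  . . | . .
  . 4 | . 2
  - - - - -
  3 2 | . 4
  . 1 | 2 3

Step 1. [r1c4∈{1}] r1c4 has the single candidate 1 ⇒ r1c4=1.
Step 2. [r1c2∈{3}] r1c2 is down to just 3, so r1c2=3.
Step 3. [r4c1∈{4}] r4c1 is down to just 4, so r4c1=4.
Step 4. [r3c3∈{1}] nothing but 1 survives at r3c3 ⇒ r3c3=1.
Step 5. [r2c3∈{3}] nothing but 3 survives at r2c3. So r2c3=3.
Step 6. [r1c1∈{2}] r1c1 has the single candidate 2. So r1c1=2.
Step 7. [r2c1∈{1}] only 1 remains possible at r2c1, so r2c1=1.
Step 8. [r1c3∈{4}] only 4 remains possible at r1c3, so r1c3=4.

Answer: 2 3 4 1 / 1 4 3 2 / 3 2 1 4 / 4 1 2 3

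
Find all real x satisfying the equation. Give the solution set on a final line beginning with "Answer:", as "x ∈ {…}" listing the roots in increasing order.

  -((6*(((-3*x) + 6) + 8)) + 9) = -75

Step 1. [-((6*(((-3*x) + 6) + 8)) + 9) = -75] flip signs both sides, so neg: (6*(((-3*x) + 6) + 8)) + 9 = 75.
Step 2. [(6*(((-3*x) + 6) + 8)) + 9 = 75] +9 is outermost — subtract 9 both sides ⇒ sub: 6*(((-3*x) + 6) + 8) = 66.
Step 3. [6*(((-3*x) + 6) + 8) = 66] 6·(inner) — divide through by 6. So div: ((-3*x) + 6) + 8 = 11.
Step 4. [((-3*x) + 6) + 8 = 11] subtract 8: x sits inside (… + 8). So sub: (-3*x) + 6 = 3.
Step 5. [(-3*x) + 6 = 3] -3 divides every term; factor it out. So factor: x - 2 = -1.
Step 6. [x - 2 = -1] the outer -2 inverts by adding 2, so sub: x = 1.

Answer: x ∈ {1}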